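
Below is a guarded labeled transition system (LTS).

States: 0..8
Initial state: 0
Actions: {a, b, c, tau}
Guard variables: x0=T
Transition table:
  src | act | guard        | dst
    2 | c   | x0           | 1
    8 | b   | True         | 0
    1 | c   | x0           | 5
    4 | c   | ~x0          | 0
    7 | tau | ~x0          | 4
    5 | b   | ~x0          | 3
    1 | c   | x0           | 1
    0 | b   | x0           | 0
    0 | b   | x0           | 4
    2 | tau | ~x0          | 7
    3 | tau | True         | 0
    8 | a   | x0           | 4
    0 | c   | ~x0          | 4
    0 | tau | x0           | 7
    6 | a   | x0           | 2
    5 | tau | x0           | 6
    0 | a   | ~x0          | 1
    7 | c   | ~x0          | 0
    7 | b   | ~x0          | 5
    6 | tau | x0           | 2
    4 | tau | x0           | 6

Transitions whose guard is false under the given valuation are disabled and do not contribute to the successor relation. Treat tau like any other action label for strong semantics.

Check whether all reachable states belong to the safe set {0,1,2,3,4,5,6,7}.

Inv-set: {0,1,2,3,4,5,6,7}
Reach set: {0,1,2,4,5,6,7}
  0: ok
  1: ok
  2: ok
  4: ok
  5: ok
  6: ok
  7: ok

Answer: INVARIANT HOLDS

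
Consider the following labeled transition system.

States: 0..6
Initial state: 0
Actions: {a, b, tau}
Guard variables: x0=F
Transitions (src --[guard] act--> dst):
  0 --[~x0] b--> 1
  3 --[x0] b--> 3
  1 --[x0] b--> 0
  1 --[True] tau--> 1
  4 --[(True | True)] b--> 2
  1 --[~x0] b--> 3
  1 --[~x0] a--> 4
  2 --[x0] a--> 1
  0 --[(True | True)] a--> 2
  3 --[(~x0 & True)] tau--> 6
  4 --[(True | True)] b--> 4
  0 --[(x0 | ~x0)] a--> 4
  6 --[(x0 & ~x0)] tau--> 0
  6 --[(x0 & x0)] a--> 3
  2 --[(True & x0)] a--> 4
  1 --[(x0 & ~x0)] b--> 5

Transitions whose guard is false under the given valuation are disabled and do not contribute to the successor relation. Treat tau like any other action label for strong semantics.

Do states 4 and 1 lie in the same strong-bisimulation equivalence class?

Compute ~ classes (split until stable):
  P[0] = {{0,1,2,3,4,5,6}}
  P[1] = {{0},{1},{2,5,6},{3},{4}}
5 equivalence class(es) (converged in 2)
[4]={4}  [1]={1}

Answer: NOT BISIMILAR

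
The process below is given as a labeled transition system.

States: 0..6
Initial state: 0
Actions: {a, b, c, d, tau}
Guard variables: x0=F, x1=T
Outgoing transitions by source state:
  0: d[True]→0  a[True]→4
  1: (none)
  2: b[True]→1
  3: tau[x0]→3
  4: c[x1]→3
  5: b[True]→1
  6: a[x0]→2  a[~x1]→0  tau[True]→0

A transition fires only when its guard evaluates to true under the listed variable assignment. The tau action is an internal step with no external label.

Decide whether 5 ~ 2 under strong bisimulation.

Answer: BISIMILAR

Trace:
Refine partition for ~:
  π0 = {{0,1,2,3,4,5,6}}
  π1 = {{0},{1,3},{2,5},{4},{6}}
5 equivalence class(es) (converged in 2)
5∈{2,5}, 2∈{2,5}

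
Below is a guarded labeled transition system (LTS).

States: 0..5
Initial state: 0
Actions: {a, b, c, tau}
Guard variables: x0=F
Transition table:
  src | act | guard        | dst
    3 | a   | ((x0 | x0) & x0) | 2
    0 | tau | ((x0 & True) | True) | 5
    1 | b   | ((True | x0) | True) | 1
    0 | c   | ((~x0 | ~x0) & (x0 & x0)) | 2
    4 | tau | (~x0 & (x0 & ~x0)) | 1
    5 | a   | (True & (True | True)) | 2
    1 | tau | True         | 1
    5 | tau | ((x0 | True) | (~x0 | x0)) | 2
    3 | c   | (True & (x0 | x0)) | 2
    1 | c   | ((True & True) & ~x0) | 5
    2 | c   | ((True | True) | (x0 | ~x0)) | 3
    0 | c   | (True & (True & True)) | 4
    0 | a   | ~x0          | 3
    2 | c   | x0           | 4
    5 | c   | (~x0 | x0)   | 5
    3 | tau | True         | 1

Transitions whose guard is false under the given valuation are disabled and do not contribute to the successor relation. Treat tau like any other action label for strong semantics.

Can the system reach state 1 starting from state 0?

Answer: REACHABLE

Trace:
After dropping false guards: 11 live edges.
L0 = {0}
L1 = {3,4,5}  now seen {0,3,4,5}
L2 = {1,2}  now seen {0,1,2,3,4,5}
R = {0,1,2,3,4,5}
witness 1: a·tau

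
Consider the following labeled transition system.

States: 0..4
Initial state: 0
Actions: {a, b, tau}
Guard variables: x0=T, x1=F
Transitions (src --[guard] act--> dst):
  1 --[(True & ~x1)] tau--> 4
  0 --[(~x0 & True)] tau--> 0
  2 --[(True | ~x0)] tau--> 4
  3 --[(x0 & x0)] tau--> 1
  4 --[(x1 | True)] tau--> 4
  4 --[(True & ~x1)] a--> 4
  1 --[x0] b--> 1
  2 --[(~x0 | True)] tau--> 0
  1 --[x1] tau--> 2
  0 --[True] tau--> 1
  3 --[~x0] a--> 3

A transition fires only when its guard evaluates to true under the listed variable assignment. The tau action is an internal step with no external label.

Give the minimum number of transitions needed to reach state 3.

Answer: UNREACHABLE

Trace:
Breadth-first toward 3:
  depth 0: {0}
  depth 1: {1}
  depth 2: {4}
3 never appears.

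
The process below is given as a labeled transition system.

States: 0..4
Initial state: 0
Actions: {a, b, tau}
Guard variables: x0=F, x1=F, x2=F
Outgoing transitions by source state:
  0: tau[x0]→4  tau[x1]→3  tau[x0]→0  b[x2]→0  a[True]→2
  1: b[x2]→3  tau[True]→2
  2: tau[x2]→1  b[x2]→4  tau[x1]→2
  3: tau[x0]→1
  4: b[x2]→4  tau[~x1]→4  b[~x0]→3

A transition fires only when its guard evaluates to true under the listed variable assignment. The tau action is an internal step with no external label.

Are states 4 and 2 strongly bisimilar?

Refine partition for ~:
  round 0: {{0,1,2,3,4}}
  round 1: {{0},{1},{2,3},{4}}
stable after 2 split(s): 4 block(s)
class of 4: {4}; class of 2: {2,3}

Answer: NOT BISIMILAR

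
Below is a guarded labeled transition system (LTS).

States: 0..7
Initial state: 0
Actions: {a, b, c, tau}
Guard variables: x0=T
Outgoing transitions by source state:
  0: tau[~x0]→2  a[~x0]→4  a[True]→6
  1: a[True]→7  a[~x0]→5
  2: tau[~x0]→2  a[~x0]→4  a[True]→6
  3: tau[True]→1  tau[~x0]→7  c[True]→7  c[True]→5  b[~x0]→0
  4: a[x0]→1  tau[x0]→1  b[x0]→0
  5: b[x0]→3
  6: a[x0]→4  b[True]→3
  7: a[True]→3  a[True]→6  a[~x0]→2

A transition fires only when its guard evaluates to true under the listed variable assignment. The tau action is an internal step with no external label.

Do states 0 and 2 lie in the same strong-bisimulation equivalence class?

Refine partition for ~:
  P[0] = {{0,1,2,3,4,5,6,7}}
  P[1] = {{0,1,2,7},{3},{4},{5},{6}}
  P[2] = {{0,2},{1},{3},{4},{5},{6},{7}}
7 equivalence class(es) (converged in 3)
0∈{0,2}, 2∈{0,2}

Answer: BISIMILAR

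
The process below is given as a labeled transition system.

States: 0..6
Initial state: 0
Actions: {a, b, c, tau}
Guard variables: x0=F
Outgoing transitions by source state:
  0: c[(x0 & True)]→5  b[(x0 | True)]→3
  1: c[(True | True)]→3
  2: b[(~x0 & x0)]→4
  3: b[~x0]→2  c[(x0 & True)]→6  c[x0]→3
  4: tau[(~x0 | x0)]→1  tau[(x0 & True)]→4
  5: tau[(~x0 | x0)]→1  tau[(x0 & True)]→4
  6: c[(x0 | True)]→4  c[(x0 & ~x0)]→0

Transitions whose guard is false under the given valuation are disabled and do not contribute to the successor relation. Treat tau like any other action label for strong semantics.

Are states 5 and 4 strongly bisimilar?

Bisimulation quotient by refinement:
  π0 = {{0,1,2,3,4,5,6}}
  π1 = {{0,3},{1,6},{2},{4,5}}
  π2 = {{0},{1},{2},{3},{4,5},{6}}
stable after 3 split(s): 6 block(s)
class of 5: {4,5}; class of 4: {4,5}

Answer: BISIMILAR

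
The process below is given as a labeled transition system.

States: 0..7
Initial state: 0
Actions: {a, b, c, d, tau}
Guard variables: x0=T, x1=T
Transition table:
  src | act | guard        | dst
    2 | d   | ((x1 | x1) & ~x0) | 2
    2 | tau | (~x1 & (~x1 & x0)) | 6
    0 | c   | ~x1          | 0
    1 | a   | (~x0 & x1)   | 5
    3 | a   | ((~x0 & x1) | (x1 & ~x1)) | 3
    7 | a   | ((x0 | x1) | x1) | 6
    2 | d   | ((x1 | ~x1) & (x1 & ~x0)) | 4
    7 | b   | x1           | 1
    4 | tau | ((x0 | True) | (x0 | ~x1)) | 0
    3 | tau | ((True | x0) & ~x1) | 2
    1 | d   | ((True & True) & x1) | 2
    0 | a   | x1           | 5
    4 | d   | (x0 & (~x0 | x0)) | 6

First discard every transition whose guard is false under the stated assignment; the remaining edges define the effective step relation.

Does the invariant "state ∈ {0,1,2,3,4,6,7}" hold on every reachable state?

Allowed set {0,1,2,3,4,6,7}
Reachable = {0,5}
  0: ✓
  5: VIOLATES
witness against invariant: a → 5

Answer: INVARIANT VIOLATED at state 5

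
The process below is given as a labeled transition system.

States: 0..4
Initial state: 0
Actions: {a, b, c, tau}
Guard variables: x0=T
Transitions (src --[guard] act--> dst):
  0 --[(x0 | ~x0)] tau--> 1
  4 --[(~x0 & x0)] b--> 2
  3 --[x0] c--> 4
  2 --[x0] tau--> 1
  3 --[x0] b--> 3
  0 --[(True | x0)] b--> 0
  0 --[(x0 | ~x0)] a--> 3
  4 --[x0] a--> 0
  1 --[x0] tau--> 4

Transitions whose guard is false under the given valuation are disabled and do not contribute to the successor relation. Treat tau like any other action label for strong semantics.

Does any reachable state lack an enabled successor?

Answer: DEADLOCK-FREE

Trace:
R = {0,1,3,4}
  0: a→3  b→0  tau→1  [deg 3]
  1: tau→4  [deg 1]
  3: b→3  c→4  [deg 2]
  4: a→0  [deg 1]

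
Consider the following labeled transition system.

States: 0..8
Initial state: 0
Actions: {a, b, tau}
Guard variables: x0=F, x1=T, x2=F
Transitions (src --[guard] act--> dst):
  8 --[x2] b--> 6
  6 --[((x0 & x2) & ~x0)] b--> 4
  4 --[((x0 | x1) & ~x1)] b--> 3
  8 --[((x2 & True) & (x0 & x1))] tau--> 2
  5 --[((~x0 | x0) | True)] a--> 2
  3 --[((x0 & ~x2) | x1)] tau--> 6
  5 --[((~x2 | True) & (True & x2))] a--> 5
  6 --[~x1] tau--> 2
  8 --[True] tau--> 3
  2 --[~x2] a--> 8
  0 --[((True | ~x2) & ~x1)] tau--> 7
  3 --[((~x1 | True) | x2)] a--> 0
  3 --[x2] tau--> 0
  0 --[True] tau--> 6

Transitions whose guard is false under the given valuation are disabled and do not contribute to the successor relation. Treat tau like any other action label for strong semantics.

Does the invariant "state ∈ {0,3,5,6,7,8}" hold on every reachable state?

Answer: INVARIANT HOLDS

Working:
Inv-set: {0,3,5,6,7,8}
R = {0,6}
  0: safe
  6: safe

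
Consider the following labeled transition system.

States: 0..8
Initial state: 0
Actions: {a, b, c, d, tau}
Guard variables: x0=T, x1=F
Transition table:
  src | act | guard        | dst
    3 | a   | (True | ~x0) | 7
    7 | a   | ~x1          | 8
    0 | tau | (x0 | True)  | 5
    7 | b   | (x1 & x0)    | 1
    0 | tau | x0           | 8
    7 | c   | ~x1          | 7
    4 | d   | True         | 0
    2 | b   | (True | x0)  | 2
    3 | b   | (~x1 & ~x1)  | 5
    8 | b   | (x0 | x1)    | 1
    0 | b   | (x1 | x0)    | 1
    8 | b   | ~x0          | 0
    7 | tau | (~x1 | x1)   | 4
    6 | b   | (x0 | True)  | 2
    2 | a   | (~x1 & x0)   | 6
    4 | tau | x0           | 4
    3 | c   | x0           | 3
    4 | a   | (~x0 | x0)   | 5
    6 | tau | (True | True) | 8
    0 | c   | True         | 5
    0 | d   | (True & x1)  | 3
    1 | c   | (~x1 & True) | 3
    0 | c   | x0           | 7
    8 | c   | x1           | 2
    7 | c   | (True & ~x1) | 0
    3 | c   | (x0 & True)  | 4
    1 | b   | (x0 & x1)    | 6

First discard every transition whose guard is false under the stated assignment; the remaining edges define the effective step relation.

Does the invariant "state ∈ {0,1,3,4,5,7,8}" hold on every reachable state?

Answer: INVARIANT HOLDS

Analysis:
Inv-set: {0,1,3,4,5,7,8}
Reach set: {0,1,3,4,5,7,8}
  0: ✓
  1: ✓
  3: ✓
  4: ✓
  5: ✓
  7: ✓
  8: ✓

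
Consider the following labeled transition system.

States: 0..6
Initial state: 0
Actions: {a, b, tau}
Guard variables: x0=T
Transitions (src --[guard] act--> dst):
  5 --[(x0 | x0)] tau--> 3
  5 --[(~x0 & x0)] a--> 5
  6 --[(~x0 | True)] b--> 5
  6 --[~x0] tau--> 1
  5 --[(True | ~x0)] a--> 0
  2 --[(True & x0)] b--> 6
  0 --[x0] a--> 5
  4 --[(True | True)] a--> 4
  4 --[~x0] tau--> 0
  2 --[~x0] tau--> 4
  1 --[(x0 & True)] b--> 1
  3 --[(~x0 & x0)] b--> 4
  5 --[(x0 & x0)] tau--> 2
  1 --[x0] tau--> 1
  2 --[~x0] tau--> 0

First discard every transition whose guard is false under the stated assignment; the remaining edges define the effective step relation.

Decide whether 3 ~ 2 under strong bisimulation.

Answer: NOT BISIMILAR

Trace:
Compute ~ classes (split until stable):
  round 0: {{0,1,2,3,4,5,6}}
  round 1: {{0,4},{1},{2,6},{3},{5}}
  round 2: {{0},{1},{2},{3},{4},{5},{6}}
7 equivalence class(es) (converged in 3)
class of 3: {3}; class of 2: {2}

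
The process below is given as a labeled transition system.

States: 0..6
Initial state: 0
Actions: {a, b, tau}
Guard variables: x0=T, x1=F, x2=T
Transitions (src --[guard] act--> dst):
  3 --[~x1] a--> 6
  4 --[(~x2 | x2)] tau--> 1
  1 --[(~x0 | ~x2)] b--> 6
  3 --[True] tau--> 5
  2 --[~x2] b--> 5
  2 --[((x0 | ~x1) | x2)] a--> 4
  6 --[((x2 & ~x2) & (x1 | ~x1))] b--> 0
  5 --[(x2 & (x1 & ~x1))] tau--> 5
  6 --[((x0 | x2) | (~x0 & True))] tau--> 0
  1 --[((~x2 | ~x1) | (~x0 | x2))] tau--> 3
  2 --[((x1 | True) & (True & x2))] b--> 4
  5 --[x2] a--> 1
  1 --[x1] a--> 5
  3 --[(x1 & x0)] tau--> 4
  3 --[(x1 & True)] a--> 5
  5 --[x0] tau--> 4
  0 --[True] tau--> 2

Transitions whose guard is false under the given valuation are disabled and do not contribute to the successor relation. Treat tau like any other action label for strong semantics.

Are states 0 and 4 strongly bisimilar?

Answer: NOT BISIMILAR

Working:
Refine partition for ~:
  P[0] = {{0,1,2,3,4,5,6}}
  P[1] = {{0,1,4,6},{2},{3,5}}
  P[2] = {{0},{1},{2},{3},{4,6},{5}}
  P[3] = {{0},{1},{2},{3},{4},{5},{6}}
Fixed point at round 4; 7 class(es).
class of 0: {0}; class of 4: {4}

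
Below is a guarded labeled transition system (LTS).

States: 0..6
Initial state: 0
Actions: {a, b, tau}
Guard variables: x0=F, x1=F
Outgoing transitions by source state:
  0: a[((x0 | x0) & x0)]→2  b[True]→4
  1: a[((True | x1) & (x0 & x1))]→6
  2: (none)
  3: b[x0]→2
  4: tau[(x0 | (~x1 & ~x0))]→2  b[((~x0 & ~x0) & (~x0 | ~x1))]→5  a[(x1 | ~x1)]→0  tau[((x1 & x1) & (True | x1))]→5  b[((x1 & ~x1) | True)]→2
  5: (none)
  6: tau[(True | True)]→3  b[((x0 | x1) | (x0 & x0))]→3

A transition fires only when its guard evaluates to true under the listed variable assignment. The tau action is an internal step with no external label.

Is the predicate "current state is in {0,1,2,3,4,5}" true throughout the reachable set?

Answer: INVARIANT HOLDS

Trace:
Inv-set: {0,1,2,3,4,5}
Reachable = {0,2,4,5}
  0: ok
  2: ok
  4: ok
  5: ok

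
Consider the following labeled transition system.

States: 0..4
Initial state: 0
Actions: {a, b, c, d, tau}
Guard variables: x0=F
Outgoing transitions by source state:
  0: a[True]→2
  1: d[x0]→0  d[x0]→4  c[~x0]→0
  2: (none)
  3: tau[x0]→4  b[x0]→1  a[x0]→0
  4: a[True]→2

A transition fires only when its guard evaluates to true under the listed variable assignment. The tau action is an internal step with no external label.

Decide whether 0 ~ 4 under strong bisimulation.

Answer: BISIMILAR

Analysis:
Bisimulation quotient by refinement:
  P[0] = {{0,1,2,3,4}}
  P[1] = {{0,4},{1},{2,3}}
3 equivalence class(es) (converged in 2)
[0]={0,4}  [4]={0,4}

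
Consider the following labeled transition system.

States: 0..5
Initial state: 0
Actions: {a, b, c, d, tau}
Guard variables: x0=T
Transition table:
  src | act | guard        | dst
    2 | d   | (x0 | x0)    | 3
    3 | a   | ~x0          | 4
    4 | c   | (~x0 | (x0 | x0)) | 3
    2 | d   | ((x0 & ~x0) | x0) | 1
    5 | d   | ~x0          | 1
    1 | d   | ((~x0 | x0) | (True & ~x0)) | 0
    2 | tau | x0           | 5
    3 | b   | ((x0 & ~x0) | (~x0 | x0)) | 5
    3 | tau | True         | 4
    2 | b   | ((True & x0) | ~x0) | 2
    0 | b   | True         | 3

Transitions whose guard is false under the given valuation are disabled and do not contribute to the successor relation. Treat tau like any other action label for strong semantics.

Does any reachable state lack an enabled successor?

Reach set: {0,3,4,5}
  0: b→3  [1 exit(s)]
  3: b→5  tau→4  [2 exit(s)]
  4: c→3  [1 exit(s)]
  5: ∅  [no exit]
trace reaching 5: b·b

Answer: DEADLOCK at state 5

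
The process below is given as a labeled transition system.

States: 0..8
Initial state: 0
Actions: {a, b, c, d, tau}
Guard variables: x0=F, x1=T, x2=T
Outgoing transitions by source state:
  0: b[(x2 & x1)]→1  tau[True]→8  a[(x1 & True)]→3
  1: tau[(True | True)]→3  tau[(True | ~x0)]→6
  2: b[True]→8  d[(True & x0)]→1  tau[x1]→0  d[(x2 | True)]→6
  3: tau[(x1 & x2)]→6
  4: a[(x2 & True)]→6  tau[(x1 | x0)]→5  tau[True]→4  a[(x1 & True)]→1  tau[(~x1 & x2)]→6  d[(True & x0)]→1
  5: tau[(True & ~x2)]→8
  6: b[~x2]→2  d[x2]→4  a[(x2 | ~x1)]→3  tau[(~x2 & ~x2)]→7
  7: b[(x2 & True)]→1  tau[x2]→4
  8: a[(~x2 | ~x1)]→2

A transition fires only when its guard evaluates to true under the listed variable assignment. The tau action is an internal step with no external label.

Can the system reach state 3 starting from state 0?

Guard filter leaves 17 enabled edge(s).
depth 0: {0}
depth 1: {1,3,8}  now seen {0,1,3,8}
depth 2: {6}  now seen {0,1,3,6,8}
depth 3: {4}  now seen {0,1,3,4,6,8}
depth 4: {5}  now seen {0,1,3,4,5,6,8}
R = {0,1,3,4,5,6,8}
trace reaching 3: a

Answer: REACHABLE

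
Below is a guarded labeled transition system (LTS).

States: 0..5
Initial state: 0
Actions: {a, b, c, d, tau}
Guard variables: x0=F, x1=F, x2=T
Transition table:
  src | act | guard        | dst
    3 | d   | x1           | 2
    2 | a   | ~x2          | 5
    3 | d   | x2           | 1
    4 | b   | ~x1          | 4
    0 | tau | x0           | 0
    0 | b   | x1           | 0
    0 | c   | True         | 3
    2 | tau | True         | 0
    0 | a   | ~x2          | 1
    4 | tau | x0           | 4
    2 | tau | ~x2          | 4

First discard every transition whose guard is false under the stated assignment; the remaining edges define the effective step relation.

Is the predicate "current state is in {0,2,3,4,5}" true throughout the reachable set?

Answer: INVARIANT VIOLATED at state 1

Analysis:
Inv-set: {0,2,3,4,5}
Reachable = {0,1,3}
  0: ✓
  1: outside
  3: ✓
reach 1 via c·d — violates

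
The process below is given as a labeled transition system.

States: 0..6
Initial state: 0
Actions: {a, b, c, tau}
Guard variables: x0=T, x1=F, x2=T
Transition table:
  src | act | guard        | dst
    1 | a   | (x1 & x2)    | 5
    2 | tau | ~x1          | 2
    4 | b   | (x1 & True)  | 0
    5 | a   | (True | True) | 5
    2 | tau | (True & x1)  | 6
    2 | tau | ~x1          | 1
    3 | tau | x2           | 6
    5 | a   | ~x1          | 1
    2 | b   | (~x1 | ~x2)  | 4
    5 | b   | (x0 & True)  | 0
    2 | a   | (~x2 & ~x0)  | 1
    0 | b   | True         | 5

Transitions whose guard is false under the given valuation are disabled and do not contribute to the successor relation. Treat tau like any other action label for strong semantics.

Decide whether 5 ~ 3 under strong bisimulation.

Refine partition for ~:
  P[0] = {{0,1,2,3,4,5,6}}
  P[1] = {{0},{1,4,6},{2},{3},{5}}
5 equivalence class(es) (converged in 2)
5∈{5}, 3∈{3}

Answer: NOT BISIMILAR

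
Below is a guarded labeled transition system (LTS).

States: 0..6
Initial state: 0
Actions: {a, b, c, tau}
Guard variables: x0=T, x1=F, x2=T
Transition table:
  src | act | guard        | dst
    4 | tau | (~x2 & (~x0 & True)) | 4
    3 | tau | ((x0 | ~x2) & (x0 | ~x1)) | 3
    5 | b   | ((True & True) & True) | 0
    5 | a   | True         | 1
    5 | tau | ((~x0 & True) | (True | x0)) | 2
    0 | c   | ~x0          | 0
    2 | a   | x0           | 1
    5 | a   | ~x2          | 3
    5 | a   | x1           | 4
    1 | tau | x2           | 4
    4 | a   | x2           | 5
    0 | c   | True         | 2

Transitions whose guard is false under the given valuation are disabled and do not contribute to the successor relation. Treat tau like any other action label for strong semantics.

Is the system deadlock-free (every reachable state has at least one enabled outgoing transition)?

Reach set: {0,1,2,4,5}
  0: c→2  [1 out]
  1: tau→4  [1 out]
  2: a→1  [1 out]
  4: a→5  [1 out]
  5: a→1  b→0  tau→2  [3 out]

Answer: DEADLOCK-FREE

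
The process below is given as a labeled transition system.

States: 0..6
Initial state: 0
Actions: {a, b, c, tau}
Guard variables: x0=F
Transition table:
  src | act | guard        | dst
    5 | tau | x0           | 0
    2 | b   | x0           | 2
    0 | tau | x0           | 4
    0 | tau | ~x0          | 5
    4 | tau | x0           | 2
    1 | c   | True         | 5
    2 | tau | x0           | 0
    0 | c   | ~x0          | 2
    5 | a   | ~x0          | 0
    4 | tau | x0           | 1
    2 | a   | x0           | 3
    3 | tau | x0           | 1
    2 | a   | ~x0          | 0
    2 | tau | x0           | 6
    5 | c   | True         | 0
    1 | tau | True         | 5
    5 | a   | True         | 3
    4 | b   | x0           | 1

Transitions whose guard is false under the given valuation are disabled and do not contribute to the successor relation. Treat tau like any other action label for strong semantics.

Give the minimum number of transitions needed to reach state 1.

Breadth-first toward 1:
  Layer 0: {0}
  Layer 1: {2,5}
  Layer 2: {3}
1 never appears.

Answer: UNREACHABLE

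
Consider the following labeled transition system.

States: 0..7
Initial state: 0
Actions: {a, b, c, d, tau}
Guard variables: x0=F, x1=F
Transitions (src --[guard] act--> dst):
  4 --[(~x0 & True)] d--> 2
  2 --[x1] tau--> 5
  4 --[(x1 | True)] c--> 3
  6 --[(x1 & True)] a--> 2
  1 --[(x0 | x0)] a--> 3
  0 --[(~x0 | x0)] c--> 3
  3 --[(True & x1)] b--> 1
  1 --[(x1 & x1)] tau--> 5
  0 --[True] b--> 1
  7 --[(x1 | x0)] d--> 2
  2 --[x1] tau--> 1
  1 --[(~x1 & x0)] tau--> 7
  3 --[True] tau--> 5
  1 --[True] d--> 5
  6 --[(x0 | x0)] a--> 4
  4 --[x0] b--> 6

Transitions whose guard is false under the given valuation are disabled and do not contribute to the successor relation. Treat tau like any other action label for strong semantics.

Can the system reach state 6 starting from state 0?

After dropping false guards: 6 live edges.
depth 0: {0}
depth 1: {1,3}  now seen {0,1,3}
depth 2: {5}  now seen {0,1,3,5}
Reachable = {0,1,3,5}

Answer: UNREACHABLE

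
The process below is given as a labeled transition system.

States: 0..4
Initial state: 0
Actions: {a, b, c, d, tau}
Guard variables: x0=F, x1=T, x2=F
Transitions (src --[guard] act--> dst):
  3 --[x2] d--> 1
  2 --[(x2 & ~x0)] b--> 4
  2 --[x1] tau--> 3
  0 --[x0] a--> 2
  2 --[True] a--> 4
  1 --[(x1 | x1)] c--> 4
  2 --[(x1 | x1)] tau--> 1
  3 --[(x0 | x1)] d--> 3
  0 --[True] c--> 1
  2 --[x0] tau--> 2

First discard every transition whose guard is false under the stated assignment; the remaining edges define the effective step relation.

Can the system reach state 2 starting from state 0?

6 transition(s) survive guard evaluation.
L0 = {0}
L1 = {1}  total {0,1}
L2 = {4}  total {0,1,4}
Reachable = {0,1,4}

Answer: UNREACHABLE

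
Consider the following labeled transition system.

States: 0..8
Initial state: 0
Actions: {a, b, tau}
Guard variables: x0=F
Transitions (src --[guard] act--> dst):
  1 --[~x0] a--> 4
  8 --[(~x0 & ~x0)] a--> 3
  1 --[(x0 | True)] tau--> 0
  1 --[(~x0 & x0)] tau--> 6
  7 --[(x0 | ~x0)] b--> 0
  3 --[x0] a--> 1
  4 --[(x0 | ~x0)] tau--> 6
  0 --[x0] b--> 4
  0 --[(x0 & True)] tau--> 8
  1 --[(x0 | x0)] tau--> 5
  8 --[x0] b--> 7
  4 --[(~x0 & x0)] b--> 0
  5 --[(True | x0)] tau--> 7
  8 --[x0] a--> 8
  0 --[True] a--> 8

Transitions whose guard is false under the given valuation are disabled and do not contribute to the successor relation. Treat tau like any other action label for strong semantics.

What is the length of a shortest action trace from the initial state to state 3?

Breadth-first toward 3:
  depth 0: {0}
  depth 1: {8}
  depth 2: {3}
depth(3)=2, e.g. a·a

Answer: 2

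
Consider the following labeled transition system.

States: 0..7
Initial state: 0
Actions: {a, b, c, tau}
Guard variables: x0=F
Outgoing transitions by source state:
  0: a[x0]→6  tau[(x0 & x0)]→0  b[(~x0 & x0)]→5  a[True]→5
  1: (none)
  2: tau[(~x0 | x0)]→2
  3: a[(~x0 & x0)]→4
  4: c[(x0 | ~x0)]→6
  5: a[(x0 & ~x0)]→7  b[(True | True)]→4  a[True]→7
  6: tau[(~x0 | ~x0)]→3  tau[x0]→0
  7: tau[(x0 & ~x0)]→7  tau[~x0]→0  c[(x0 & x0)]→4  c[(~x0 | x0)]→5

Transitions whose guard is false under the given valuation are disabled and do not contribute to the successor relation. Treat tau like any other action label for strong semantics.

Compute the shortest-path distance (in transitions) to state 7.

Answer: 2

Analysis:
BFS to 7:
  L0 = {0}
  L1 = {5}
  L2 = {4,7}
7 enters at depth 2; path a·a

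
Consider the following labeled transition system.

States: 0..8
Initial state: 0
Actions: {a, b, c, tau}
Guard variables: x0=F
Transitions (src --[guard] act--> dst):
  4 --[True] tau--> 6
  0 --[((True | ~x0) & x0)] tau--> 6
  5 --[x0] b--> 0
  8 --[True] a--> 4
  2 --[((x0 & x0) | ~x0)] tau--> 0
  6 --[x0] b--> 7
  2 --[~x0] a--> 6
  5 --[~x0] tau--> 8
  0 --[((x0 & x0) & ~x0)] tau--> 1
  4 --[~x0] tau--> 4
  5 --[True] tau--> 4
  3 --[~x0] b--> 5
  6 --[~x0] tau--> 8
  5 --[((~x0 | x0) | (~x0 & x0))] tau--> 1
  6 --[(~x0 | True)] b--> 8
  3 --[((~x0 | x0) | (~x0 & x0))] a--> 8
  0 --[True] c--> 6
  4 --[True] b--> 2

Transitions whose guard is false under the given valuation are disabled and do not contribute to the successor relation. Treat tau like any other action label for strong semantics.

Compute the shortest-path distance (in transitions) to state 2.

Answer: 4

Trace:
Breadth-first toward 2:
  depth 0: {0}
  depth 1: {6}
  depth 2: {8}
  depth 3: {4}
  depth 4: {2}
2 enters at depth 4; path c·b·a·b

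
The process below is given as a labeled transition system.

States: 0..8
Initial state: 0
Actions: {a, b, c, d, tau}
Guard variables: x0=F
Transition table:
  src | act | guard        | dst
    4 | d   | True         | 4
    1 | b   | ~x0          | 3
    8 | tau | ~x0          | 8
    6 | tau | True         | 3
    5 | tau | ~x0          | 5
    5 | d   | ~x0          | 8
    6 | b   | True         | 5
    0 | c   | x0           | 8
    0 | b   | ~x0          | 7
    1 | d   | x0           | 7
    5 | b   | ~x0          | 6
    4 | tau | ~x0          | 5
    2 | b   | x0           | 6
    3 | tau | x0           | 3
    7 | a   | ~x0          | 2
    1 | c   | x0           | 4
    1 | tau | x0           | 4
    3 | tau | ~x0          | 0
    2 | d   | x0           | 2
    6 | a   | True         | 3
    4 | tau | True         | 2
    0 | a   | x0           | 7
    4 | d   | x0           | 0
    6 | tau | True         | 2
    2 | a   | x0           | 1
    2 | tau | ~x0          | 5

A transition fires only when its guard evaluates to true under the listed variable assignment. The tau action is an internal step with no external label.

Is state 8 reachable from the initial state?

Guard filter leaves 16 enabled edge(s).
Layer 0: {0}
Layer 1: {7}  now seen {0,7}
Layer 2: {2}  now seen {0,2,7}
Layer 3: {5}  now seen {0,2,5,7}
Layer 4: {6,8}  now seen {0,2,5,6,7,8}
Layer 5: {3}  now seen {0,2,3,5,6,7,8}
Reach set: {0,2,3,5,6,7,8}
trace reaching 8: b·a·tau·d

Answer: REACHABLE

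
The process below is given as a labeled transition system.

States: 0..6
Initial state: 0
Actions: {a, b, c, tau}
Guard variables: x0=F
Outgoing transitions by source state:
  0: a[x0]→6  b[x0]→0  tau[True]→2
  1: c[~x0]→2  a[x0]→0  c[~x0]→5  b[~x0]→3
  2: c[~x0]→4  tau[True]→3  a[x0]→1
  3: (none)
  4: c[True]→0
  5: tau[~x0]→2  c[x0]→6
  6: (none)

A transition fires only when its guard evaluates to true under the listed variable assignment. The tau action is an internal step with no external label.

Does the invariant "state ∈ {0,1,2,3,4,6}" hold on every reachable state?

Safe = {0,1,2,3,4,6}
Reach set: {0,2,3,4}
  0: ok
  2: ok
  3: ok
  4: ok

Answer: INVARIANT HOLDS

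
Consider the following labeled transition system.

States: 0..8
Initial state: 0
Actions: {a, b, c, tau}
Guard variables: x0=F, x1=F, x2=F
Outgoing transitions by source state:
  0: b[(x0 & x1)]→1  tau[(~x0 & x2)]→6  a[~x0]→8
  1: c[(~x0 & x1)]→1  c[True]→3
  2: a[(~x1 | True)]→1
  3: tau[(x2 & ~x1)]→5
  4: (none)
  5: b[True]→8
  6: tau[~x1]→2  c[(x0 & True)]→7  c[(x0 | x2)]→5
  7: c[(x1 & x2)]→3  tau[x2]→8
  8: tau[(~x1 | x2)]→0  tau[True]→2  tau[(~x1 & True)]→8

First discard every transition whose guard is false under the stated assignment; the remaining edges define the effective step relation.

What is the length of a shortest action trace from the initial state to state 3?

Layered search for 3:
  depth 0: {0}
  depth 1: {8}
  depth 2: {2}
  depth 3: {1}
  depth 4: {3}
depth(3)=4, e.g. a·tau·a·c

Answer: 4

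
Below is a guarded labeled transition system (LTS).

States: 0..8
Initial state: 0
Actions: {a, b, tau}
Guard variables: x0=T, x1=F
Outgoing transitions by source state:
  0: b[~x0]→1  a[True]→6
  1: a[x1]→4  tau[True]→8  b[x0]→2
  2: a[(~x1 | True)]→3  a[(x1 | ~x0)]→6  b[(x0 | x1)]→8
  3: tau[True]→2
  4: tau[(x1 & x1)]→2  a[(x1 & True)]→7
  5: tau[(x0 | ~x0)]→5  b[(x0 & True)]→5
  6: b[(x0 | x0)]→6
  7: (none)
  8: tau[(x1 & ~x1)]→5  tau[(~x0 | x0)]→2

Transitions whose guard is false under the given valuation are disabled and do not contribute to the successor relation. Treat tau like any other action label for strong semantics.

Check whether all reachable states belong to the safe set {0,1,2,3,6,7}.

Allowed set {0,1,2,3,6,7}
R = {0,6}
  0: ✓
  6: ✓

Answer: INVARIANT HOLDS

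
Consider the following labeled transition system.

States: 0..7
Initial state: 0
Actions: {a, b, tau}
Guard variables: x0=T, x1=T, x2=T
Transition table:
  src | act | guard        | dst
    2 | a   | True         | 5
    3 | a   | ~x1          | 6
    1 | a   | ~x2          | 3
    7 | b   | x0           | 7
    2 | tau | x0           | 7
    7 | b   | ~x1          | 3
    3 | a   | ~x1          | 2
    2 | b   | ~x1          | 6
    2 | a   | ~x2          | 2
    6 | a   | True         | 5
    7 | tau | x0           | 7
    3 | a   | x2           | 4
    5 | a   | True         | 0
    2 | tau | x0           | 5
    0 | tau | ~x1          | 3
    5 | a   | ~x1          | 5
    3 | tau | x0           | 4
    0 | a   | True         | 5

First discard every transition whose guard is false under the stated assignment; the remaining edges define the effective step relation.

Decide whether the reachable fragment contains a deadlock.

Answer: DEADLOCK-FREE

Working:
Reach set: {0,5}
  0: a→5  [1 exit(s)]
  5: a→0  [1 exit(s)]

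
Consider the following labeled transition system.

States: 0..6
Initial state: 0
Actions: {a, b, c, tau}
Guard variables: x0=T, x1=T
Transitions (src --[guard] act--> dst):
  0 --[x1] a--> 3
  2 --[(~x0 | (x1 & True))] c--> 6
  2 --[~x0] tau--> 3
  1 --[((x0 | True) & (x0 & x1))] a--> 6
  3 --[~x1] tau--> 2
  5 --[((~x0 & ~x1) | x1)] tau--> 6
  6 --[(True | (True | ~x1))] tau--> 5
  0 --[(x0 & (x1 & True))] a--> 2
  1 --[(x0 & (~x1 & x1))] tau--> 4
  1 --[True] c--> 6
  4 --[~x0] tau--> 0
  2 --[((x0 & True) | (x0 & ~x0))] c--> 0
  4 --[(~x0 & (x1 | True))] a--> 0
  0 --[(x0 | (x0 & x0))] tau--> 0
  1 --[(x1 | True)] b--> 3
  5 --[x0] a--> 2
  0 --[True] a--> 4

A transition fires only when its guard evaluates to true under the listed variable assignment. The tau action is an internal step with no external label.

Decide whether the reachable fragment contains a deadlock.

Answer: DEADLOCK at state 3

Working:
R = {0,2,3,4,5,6}
  0: a→2  a→3  a→4  tau→0  [4 exit(s)]
  2: c→0  c→6  [2 exit(s)]
  3: ∅  [STUCK]
  4: ∅  [STUCK]
  5: a→2  tau→6  [2 exit(s)]
  6: tau→5  [1 exit(s)]
witness 3: a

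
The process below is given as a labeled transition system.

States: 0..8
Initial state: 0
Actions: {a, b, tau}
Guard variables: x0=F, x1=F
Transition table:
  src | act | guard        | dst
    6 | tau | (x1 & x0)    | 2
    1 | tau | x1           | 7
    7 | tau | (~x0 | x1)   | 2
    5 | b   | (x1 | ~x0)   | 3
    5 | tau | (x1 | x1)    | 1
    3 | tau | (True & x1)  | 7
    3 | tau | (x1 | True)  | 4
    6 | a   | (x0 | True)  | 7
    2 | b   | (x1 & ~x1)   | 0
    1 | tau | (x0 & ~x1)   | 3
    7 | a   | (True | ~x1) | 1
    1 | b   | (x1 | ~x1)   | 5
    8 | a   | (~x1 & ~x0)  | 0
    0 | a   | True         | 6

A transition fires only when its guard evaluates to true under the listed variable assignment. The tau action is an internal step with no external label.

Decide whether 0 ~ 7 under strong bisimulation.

Bisimulation quotient by refinement:
  P[0] = {{0,1,2,3,4,5,6,7,8}}
  P[1] = {{0,6,8},{1,5},{2,4},{3},{7}}
  P[2] = {{0,8},{1},{2,4},{3},{5},{6},{7}}
  P[3] = {{0},{1},{2,4},{3},{5},{6},{7},{8}}
8 equivalence class(es) (converged in 4)
[0]={0}  [7]={7}

Answer: NOT BISIMILAR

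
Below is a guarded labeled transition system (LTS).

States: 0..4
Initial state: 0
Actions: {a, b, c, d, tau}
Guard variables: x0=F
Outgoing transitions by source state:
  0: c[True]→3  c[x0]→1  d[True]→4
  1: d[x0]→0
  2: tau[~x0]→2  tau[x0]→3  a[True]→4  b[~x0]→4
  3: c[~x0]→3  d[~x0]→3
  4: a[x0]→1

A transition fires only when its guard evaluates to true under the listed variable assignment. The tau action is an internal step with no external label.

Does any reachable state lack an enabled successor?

Reach set: {0,3,4}
  0: c→3  d→4  [2 out]
  3: c→3  d→3  [2 out]
  4: ∅  [STUCK]
witness 4: d

Answer: DEADLOCK at state 4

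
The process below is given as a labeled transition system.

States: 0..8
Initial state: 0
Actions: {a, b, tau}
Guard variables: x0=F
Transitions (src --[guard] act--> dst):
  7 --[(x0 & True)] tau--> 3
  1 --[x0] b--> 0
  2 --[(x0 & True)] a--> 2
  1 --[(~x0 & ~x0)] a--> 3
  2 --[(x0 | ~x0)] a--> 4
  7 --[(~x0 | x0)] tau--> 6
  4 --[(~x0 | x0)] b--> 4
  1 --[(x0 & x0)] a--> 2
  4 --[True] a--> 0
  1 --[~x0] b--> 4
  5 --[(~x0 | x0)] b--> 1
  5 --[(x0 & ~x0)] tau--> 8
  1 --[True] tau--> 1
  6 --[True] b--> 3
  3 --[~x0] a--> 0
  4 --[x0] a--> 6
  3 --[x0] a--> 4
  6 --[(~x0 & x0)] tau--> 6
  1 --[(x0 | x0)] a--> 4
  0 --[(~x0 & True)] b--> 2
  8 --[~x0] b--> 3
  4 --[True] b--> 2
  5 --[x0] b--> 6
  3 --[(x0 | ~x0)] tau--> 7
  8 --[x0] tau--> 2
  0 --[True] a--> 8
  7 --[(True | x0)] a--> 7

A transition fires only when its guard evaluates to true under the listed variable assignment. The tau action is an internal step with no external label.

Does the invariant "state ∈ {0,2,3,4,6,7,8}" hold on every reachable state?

Allowed set {0,2,3,4,6,7,8}
Reachable = {0,2,3,4,6,7,8}
  0: ✓
  2: ✓
  3: ✓
  4: ✓
  6: ✓
  7: ✓
  8: ✓

Answer: INVARIANT HOLDS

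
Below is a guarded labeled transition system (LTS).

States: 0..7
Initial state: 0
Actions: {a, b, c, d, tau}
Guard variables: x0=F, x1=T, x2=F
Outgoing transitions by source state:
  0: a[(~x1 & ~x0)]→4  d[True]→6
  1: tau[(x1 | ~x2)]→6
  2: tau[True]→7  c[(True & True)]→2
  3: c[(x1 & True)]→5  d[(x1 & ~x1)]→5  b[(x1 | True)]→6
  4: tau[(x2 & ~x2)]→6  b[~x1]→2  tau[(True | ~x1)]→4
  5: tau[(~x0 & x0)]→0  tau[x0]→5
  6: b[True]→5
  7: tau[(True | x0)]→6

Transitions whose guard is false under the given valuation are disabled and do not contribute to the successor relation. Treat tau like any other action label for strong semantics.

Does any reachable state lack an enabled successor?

Answer: DEADLOCK at state 5

Analysis:
R = {0,5,6}
  0: d→6  [1 out]
  5: ∅  [no exit]
  6: b→5  [1 out]
Path to 5: d·b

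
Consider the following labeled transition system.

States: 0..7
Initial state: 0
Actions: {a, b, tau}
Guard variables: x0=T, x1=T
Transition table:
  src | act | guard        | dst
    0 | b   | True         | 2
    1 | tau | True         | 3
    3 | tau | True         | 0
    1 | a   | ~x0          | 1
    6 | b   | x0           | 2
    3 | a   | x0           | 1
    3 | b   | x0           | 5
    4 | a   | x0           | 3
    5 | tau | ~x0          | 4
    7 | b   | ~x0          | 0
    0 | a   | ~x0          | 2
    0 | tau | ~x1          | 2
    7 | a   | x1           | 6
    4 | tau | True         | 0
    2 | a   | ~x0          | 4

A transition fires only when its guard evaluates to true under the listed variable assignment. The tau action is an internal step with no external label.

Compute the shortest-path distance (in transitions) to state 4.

Answer: UNREACHABLE

Analysis:
BFS to 4:
  depth 0: {0}
  depth 1: {2}
4 never appears.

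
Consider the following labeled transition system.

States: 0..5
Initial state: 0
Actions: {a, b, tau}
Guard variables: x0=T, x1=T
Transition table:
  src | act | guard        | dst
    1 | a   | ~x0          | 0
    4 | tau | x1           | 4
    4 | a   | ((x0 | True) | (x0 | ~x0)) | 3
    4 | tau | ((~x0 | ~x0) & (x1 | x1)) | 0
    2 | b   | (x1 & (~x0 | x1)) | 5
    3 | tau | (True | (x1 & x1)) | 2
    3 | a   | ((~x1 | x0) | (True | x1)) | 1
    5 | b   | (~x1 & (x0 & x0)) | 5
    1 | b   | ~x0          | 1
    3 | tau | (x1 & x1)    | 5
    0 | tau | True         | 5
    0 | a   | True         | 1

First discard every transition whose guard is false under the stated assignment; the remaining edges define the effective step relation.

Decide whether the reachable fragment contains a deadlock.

Reach set: {0,1,5}
  0: a→1  tau→5  [2 exit(s)]
  1: ∅  [no exit]
  5: ∅  [no exit]
trace reaching 1: a

Answer: DEADLOCK at state 1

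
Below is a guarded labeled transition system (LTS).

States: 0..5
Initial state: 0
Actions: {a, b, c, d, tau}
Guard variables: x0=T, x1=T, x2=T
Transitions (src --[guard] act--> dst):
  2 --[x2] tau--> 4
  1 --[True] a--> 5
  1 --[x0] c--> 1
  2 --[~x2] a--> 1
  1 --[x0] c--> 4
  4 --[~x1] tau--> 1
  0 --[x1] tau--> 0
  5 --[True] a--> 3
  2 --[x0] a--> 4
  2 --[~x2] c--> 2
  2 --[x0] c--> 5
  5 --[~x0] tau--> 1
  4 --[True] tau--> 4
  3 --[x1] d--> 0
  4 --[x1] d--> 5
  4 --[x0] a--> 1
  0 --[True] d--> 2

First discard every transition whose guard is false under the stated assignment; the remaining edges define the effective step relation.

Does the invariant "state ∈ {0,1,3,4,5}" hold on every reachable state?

Safe = {0,1,3,4,5}
R = {0,1,2,3,4,5}
  0: ✓
  1: ✓
  2: ✗ unsafe
  3: ✓
  4: ✓
  5: ✓
counterexample path to 2: d

Answer: INVARIANT VIOLATED at state 2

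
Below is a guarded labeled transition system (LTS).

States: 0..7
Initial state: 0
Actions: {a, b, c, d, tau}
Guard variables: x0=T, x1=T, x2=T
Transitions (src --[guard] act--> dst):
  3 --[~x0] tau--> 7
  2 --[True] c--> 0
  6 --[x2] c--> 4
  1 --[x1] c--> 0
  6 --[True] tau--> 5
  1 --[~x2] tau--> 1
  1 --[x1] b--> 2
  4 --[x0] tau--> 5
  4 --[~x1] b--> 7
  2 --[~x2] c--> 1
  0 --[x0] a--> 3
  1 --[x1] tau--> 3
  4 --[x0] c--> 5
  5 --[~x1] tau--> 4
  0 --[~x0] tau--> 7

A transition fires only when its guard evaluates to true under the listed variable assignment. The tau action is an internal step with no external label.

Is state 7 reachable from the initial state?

Answer: UNREACHABLE

Analysis:
Guard filter leaves 9 enabled edge(s).
L0 = {0}
L1 = {3}  cumulative {0,3}
R = {0,3}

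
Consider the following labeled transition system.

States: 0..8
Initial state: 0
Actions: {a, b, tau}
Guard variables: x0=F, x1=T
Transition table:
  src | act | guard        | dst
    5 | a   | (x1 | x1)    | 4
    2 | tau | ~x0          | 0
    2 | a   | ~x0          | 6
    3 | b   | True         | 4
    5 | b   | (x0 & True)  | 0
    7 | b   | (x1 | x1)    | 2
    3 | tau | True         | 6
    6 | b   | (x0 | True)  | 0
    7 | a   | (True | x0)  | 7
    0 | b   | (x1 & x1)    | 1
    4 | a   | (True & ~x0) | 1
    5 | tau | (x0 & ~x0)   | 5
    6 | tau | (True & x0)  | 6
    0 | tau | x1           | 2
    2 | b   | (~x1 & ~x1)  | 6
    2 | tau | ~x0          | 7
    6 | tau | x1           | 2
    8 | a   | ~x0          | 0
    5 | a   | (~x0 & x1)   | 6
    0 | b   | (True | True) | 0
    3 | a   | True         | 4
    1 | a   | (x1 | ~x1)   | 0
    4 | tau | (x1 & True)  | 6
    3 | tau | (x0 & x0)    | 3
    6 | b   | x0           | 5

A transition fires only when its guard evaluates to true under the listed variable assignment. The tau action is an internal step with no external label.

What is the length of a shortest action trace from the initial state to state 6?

Breadth-first toward 6:
  depth 0: {0}
  depth 1: {1,2}
  depth 2: {6,7}
6 enters at depth 2; path tau·a

Answer: 2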